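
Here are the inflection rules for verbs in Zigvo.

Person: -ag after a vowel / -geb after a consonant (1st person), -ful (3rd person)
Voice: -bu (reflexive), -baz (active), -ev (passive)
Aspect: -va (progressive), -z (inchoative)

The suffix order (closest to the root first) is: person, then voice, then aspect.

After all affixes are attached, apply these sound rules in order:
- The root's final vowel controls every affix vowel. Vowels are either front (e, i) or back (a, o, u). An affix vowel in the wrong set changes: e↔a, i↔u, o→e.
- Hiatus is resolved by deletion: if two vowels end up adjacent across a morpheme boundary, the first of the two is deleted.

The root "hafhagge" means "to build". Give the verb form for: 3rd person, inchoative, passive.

Attach person 3rd person -ful → hafhaggeful.
Attach voice passive -ev → hafhaggefulev.
Attach aspect inchoative -z → hafhaggefulevz.
Apply vowel harmony: hafhaggefulevz → hafhaggefilevz.
Vowel deletion: no change.

hafhaggefilevz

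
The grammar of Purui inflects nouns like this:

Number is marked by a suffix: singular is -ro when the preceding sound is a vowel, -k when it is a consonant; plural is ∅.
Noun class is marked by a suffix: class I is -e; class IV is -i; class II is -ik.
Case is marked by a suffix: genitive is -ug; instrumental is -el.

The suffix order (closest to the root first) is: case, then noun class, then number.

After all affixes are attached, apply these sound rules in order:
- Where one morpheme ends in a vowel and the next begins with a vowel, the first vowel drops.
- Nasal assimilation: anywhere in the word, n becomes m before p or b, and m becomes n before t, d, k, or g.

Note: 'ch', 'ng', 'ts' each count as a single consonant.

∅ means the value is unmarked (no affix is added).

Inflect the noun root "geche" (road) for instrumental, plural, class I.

gechele

Attach case instrumental -el → gecheel.
Attach noun class class I -e → gecheele.
number = plural: zero marking, form stays gecheele.
Apply vowel deletion: gecheele → gechele.
Nasal assimilation: no change.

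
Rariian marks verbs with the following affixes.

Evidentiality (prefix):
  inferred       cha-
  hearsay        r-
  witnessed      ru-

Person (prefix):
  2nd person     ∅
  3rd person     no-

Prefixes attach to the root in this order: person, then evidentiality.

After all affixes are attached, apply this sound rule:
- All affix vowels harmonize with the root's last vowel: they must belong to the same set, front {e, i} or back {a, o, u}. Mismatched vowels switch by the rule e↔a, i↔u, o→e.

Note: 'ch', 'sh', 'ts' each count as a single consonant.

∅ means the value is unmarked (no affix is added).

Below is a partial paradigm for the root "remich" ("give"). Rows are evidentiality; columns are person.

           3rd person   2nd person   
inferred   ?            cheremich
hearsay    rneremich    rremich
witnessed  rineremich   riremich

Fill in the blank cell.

Attach person 3rd person no- → noremich.
Attach evidentiality inferred cha- → chanoremich.
Apply vowel harmony: chanoremich → cheneremich.

cheneremich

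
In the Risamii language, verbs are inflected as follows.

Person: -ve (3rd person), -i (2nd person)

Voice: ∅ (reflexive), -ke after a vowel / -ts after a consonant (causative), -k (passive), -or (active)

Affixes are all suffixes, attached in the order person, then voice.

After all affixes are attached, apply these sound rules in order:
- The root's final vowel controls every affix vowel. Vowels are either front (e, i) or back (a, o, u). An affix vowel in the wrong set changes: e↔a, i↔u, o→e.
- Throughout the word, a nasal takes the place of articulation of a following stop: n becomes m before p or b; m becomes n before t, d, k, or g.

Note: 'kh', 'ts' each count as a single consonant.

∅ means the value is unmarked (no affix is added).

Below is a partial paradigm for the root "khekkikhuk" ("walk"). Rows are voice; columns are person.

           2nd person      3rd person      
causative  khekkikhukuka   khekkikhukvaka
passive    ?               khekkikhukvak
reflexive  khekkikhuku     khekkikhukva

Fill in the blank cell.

Attach person 2nd person -i → khekkikhuki.
Attach voice passive -k → khekkikhukik.
Apply vowel harmony: khekkikhukik → khekkikhukuk.
Nasal assimilation: no change.

khekkikhukuk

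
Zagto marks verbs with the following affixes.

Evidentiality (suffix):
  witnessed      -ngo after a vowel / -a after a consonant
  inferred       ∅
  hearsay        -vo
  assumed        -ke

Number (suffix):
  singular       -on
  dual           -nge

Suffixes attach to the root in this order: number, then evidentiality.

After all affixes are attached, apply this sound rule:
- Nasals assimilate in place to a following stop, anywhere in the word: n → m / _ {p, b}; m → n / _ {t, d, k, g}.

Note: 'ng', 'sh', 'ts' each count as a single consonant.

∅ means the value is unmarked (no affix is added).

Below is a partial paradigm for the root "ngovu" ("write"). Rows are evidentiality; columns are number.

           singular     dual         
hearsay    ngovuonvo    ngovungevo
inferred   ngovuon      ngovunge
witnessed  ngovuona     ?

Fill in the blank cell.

ngovungengo

Attach number dual -nge → ngovunge.
Attach evidentiality witnessed -ngo (after vowel 'e') → ngovungengo.
Nasal assimilation: no change.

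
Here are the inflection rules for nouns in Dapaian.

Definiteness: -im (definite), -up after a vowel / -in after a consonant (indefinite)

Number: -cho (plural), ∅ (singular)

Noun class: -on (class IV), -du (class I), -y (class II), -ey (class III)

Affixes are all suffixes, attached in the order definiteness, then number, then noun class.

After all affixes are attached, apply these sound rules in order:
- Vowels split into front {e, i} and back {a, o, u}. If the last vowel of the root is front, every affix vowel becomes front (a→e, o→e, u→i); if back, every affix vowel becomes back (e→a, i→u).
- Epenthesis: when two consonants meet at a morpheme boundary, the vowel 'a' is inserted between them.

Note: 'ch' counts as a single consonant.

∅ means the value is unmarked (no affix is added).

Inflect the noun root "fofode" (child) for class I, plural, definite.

Attach definiteness definite -im → fofodeim.
Attach number plural -cho → fofodeimcho.
Attach noun class class I -du → fofodeimchodu.
Apply vowel harmony: fofodeimchodu → fofodeimchedi.
Apply epenthesis: fofodeimchedi → fofodeimachedi.

fofodeimachedi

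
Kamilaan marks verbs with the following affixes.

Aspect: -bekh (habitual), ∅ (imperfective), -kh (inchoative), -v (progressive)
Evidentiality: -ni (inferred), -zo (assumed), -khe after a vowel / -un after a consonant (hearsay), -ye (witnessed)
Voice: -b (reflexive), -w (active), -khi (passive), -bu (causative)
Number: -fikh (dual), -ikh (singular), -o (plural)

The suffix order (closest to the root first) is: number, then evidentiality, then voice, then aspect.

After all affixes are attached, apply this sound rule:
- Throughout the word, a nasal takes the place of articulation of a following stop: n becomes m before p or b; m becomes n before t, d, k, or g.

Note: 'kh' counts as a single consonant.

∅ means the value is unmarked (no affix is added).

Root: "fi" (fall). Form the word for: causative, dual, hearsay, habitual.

fifikhumbubekh

Attach number dual -fikh → fifikh.
Attach evidentiality hearsay -un (after consonant 'kh') → fifikhun.
Attach voice causative -bu → fifikhunbu.
Attach aspect habitual -bekh → fifikhunbubekh.
Apply nasal assimilation: fifikhunbubekh → fifikhumbubekh.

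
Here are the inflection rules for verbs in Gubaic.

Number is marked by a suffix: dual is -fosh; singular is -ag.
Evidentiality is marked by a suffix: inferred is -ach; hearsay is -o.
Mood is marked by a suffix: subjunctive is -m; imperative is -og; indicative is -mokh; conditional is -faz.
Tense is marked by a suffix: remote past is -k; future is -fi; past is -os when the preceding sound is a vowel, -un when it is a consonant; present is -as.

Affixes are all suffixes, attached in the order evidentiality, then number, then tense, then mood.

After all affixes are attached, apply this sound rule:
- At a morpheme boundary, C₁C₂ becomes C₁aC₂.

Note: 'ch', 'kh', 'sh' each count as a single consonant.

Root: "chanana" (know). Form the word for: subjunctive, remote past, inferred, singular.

Attach evidentiality inferred -ach → chananaach.
Attach number singular -ag → chananaachag.
Attach tense remote past -k → chananaachagk.
Attach mood subjunctive -m → chananaachagkm.
Apply epenthesis: chananaachagkm → chananaachagakam.

chananaachagakam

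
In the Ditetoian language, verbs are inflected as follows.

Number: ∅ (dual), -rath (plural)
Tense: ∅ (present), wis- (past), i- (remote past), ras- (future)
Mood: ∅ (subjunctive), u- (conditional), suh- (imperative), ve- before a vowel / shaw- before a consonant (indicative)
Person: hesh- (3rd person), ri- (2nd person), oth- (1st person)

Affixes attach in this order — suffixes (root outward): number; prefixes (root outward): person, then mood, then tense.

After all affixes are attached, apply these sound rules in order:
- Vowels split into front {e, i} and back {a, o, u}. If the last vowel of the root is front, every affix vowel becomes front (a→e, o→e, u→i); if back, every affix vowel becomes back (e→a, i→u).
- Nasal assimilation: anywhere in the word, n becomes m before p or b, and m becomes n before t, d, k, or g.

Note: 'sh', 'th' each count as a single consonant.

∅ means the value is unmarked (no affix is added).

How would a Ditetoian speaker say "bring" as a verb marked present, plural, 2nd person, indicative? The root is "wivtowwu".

Attach person 2nd person ri- → riwivtowwu.
Attach mood indicative shaw- (before consonant 'r') → shawriwivtowwu.
Attach number plural -rath → shawriwivtowwurath.
tense = present: zero marking, form stays shawriwivtowwurath.
Apply vowel harmony: shawriwivtowwurath → shawruwivtowwurath.
Nasal assimilation: no change.

shawruwivtowwurath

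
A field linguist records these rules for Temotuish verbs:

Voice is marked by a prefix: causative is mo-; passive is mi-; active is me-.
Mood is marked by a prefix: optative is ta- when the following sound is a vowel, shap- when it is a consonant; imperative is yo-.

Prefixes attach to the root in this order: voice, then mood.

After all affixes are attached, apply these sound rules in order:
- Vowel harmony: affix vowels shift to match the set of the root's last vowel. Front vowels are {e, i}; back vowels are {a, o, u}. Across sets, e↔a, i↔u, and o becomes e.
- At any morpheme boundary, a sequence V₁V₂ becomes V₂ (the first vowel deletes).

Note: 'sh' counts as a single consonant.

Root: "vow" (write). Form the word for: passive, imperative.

yomuvow

Attach voice passive mi- → mivow.
Attach mood imperative yo- → yomivow.
Apply vowel harmony: yomivow → yomuvow.
Vowel deletion: no change.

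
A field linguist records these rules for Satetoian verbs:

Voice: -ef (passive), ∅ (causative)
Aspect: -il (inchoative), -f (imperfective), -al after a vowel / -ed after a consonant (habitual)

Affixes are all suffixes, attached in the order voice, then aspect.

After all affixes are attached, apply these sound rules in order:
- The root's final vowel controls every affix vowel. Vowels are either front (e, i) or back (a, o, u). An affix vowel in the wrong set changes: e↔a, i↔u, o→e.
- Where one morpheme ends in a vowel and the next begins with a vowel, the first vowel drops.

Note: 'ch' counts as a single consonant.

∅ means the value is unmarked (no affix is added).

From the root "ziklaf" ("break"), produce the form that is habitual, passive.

ziklafafad

Attach voice passive -ef → ziklafef.
Attach aspect habitual -ed (after consonant 'f') → ziklafefed.
Apply vowel harmony: ziklafefed → ziklafafad.
Vowel deletion: no change.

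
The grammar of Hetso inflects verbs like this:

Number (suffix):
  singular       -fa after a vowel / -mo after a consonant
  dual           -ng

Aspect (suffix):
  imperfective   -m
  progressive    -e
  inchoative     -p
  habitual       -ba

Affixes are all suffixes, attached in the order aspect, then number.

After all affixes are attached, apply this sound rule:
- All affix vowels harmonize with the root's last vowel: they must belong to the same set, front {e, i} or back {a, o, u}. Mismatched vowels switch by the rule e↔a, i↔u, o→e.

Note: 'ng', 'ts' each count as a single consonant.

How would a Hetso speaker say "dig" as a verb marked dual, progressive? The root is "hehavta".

hehavtaang

Attach aspect progressive -e → hehavtae.
Attach number dual -ng → hehavtaeng.
Apply vowel harmony: hehavtaeng → hehavtaang.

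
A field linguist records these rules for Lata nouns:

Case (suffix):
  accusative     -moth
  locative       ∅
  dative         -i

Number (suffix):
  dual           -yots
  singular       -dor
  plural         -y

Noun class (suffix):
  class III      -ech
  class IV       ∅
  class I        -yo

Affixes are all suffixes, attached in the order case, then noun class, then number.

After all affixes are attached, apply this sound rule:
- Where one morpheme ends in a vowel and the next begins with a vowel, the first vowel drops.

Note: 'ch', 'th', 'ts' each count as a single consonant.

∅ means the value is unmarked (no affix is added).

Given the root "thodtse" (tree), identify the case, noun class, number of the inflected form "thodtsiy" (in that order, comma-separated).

Segment: thodtse-i-y.
case: -i → dative.
noun class: ∅ → class IV.
number: -y → plural.

dative, class IV, plural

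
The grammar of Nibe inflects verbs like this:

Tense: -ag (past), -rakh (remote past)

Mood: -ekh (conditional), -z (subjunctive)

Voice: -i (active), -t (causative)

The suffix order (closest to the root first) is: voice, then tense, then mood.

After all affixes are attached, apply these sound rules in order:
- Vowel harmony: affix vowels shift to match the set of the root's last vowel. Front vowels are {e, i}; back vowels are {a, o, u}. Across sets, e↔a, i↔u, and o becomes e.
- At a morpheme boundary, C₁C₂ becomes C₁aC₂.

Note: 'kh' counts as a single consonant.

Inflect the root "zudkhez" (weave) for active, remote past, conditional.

Attach voice active -i → zudkhezi.
Attach tense remote past -rakh → zudkhezirakh.
Attach mood conditional -ekh → zudkhezirakhekh.
Apply vowel harmony: zudkhezirakhekh → zudkhezirekhekh.
Epenthesis: no change.

zudkhezirekhekh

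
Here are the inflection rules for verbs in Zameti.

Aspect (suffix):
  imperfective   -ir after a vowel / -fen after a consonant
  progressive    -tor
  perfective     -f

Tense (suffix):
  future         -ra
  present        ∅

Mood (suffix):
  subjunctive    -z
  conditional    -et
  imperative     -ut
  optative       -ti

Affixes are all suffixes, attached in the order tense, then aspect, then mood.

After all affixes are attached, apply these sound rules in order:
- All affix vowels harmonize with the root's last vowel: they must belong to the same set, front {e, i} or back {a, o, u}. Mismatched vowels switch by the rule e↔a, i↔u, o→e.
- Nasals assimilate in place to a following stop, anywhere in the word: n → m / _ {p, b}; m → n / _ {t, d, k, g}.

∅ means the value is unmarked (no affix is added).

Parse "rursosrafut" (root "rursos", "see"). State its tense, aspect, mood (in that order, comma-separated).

future, perfective, imperative

Segment: rursos-ra-f-ut.
tense: -ra → future.
aspect: -f → perfective.
mood: -ut → imperative.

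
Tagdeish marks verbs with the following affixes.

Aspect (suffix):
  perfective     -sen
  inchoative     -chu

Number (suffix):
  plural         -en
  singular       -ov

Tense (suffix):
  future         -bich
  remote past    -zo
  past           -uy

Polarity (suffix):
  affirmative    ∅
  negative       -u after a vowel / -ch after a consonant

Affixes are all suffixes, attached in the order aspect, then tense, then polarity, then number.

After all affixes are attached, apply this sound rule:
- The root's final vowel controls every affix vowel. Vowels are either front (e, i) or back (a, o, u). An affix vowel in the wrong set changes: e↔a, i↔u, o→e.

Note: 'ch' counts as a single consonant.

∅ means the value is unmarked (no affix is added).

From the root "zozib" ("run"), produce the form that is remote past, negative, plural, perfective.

zozibsenzeien

Attach aspect perfective -sen → zozibsen.
Attach tense remote past -zo → zozibsenzo.
Attach polarity negative -u (after vowel 'o') → zozibsenzou.
Attach number plural -en → zozibsenzouen.
Apply vowel harmony: zozibsenzouen → zozibsenzeien.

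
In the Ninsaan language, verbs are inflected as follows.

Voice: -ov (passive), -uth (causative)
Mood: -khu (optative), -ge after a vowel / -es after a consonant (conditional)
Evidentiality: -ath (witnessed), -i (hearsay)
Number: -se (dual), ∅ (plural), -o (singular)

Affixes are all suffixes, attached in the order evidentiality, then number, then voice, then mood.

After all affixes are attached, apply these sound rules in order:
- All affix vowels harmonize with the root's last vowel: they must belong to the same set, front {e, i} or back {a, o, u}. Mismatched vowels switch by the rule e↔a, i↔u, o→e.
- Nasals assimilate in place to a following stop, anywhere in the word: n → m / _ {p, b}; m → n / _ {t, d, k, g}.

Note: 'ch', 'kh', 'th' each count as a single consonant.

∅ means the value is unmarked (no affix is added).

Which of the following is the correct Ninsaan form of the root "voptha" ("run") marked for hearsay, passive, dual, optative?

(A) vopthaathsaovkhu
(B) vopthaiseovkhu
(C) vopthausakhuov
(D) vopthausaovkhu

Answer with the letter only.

Attach evidentiality hearsay -i → vopthai.
Attach number dual -se → vopthaise.
Attach voice passive -ov → vopthaiseov.
Attach mood optative -khu → vopthaiseovkhu.
Apply vowel harmony: vopthaiseovkhu → vopthausaovkhu.
Nasal assimilation: no change.
So the correct form is vopthausaovkhu, option (D).
(B) vopthaiseovkhu is wrong: it fails to apply the sound rule(s).
(C) vopthausakhuov is wrong: it has the affixes in the wrong order.
(A) vopthaathsaovkhu is wrong: it uses witnessed instead of hearsay for evidentiality.

D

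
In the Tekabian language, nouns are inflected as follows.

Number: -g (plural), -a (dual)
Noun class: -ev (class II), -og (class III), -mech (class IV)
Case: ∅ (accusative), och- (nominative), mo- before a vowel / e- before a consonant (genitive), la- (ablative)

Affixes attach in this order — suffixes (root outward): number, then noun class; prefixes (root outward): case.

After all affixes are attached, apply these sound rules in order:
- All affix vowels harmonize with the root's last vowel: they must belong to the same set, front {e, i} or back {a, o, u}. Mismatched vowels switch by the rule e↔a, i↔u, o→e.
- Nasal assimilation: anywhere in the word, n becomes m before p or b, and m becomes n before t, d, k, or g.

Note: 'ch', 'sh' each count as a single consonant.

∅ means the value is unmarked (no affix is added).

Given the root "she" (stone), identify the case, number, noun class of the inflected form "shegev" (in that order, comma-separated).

Segment: she-g-ev.
case: ∅ → accusative.
number: -g → plural.
noun class: -ev → class II.

accusative, plural, class II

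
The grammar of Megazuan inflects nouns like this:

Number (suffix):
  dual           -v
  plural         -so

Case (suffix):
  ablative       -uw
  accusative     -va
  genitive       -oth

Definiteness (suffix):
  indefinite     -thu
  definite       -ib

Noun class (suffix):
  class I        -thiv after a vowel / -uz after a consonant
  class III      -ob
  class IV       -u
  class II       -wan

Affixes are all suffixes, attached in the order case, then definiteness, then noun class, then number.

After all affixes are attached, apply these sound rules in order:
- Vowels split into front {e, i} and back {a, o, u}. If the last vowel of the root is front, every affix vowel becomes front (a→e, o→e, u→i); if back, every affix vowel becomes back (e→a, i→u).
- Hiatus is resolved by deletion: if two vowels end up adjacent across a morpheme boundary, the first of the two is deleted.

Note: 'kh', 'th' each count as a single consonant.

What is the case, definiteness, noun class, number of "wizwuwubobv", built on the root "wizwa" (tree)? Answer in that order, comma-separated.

ablative, definite, class III, dual

Segment: wizwa-uw-ib-ob-v.
case: -uw → ablative.
definiteness: -ib → definite.
noun class: -ob → class III.
number: -v → dual.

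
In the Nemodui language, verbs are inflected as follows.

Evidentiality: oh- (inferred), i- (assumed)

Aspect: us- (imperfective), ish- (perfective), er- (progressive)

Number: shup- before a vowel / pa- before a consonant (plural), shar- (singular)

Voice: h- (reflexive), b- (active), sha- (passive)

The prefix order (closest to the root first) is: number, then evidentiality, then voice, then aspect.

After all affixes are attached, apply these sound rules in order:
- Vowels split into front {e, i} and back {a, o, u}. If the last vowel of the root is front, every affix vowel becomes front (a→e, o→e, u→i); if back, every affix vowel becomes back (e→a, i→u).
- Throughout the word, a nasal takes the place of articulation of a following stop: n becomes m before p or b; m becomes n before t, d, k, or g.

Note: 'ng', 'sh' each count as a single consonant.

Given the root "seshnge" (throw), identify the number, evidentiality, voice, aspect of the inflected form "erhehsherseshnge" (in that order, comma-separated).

singular, inferred, reflexive, progressive

Segment: er-h-oh-shar-seshnge.
number: shar- → singular.
evidentiality: oh- → inferred.
voice: h- → reflexive.
aspect: er- → progressive.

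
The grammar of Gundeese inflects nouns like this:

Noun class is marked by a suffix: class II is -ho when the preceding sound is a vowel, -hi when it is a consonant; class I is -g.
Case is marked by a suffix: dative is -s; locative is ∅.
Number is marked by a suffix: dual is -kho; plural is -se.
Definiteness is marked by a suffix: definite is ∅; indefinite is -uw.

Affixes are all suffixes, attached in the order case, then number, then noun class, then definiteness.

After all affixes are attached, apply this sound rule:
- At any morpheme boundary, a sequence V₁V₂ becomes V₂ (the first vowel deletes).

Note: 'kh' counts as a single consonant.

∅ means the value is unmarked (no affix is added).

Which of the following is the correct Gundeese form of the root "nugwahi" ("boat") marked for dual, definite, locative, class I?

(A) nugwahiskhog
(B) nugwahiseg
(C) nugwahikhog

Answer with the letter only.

C

case = locative: zero marking, form stays nugwahi.
Attach number dual -kho → nugwahikho.
Attach noun class class I -g → nugwahikhog.
definiteness = definite: zero marking, form stays nugwahikhog.
Vowel deletion: no change.
So the correct form is nugwahikhog, option (C).
(B) nugwahiseg is wrong: it uses plural instead of dual for number.
(A) nugwahiskhog is wrong: it uses dative instead of locative for case.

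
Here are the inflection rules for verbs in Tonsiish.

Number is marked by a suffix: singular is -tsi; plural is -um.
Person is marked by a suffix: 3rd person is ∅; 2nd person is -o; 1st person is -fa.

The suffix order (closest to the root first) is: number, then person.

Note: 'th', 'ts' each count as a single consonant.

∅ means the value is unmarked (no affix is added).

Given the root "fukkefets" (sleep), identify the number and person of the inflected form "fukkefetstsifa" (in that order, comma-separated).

Segment: fukkefets-tsi-fa.
number: -tsi → singular.
person: -fa → 1st person.

singular, 1st person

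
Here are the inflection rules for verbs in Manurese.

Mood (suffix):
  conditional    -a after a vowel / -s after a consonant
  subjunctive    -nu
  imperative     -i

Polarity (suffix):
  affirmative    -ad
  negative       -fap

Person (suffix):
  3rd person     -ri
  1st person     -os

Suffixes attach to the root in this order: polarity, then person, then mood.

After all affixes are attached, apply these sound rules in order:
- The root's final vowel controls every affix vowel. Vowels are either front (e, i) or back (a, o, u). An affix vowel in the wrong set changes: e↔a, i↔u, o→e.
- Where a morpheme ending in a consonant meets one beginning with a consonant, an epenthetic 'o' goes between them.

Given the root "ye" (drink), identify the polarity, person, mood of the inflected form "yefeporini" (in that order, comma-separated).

negative, 3rd person, subjunctive

Segment: ye-fap-ri-nu.
polarity: -fap → negative.
person: -ri → 3rd person.
mood: -nu → subjunctive.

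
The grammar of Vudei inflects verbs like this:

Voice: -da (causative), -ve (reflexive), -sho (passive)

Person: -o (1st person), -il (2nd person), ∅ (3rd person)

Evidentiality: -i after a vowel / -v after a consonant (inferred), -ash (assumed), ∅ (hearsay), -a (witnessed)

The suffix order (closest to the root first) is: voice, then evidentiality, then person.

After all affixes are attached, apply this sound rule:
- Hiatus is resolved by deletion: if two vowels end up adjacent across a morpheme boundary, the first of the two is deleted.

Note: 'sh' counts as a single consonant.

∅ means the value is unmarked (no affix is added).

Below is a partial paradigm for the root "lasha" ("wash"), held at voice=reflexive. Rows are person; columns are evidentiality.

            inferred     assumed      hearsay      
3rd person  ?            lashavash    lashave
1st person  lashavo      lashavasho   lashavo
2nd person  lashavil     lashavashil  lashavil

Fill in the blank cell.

Attach voice reflexive -ve → lashave.
Attach evidentiality inferred -i (after vowel 'e') → lashavei.
person = 3rd person: zero marking, form stays lashavei.
Apply vowel deletion: lashavei → lashavi.

lashavi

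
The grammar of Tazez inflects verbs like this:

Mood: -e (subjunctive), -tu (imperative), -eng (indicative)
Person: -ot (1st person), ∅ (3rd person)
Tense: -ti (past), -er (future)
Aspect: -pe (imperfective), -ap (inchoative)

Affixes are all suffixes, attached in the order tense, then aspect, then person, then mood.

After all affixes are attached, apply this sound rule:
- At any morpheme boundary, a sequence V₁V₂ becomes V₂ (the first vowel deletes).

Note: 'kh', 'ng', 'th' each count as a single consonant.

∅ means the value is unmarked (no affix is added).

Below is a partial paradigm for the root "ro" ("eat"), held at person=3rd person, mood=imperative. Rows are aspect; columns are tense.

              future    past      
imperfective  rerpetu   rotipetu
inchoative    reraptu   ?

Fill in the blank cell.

rotaptu

Attach tense past -ti → roti.
Attach aspect inchoative -ap → rotiap.
person = 3rd person: zero marking, form stays rotiap.
Attach mood imperative -tu → rotiaptu.
Apply vowel deletion: rotiaptu → rotaptu.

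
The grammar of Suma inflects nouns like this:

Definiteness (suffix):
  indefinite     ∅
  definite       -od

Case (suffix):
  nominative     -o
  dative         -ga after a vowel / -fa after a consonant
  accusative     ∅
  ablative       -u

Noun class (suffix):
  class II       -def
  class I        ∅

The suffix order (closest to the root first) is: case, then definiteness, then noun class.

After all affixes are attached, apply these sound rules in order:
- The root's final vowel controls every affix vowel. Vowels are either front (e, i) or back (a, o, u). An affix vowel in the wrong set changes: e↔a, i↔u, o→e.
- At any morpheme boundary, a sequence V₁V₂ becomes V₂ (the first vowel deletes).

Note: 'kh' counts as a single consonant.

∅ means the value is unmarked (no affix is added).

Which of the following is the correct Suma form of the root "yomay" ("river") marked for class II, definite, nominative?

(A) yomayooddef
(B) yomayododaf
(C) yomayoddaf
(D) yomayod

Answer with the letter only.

Attach case nominative -o → yomayo.
Attach definiteness definite -od → yomayood.
Attach noun class class II -def → yomayooddef.
Apply vowel harmony: yomayooddef → yomayooddaf.
Apply vowel deletion: yomayooddaf → yomayoddaf.
So the correct form is yomayoddaf, option (C).
(D) yomayod is wrong: it uses class I instead of class II for noun class.
(A) yomayooddef is wrong: it fails to apply the sound rule(s).
(B) yomayododaf is wrong: it has the affixes in the wrong order.

C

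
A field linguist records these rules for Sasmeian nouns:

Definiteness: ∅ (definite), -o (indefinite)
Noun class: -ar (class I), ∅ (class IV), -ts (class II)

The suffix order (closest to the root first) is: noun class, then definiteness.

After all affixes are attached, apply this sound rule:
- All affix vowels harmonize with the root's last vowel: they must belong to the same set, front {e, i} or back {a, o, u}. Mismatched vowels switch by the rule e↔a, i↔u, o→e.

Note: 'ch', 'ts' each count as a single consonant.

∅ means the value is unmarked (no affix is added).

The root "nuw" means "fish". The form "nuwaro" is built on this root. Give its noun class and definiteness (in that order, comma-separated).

Segment: nuw-ar-o.
noun class: -ar → class I.
definiteness: -o → indefinite.

class I, indefinite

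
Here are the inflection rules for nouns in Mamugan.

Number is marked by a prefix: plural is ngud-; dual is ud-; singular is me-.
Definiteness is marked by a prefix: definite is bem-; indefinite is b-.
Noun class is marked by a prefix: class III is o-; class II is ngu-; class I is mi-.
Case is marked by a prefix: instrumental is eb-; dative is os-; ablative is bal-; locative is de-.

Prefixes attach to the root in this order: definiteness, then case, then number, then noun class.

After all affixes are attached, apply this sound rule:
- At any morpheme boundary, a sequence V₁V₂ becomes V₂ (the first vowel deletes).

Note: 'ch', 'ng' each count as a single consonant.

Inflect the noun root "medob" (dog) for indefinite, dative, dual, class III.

Attach definiteness indefinite b- → bmedob.
Attach case dative os- → osbmedob.
Attach number dual ud- → udosbmedob.
Attach noun class class III o- → oudosbmedob.
Apply vowel deletion: oudosbmedob → udosbmedob.

udosbmedob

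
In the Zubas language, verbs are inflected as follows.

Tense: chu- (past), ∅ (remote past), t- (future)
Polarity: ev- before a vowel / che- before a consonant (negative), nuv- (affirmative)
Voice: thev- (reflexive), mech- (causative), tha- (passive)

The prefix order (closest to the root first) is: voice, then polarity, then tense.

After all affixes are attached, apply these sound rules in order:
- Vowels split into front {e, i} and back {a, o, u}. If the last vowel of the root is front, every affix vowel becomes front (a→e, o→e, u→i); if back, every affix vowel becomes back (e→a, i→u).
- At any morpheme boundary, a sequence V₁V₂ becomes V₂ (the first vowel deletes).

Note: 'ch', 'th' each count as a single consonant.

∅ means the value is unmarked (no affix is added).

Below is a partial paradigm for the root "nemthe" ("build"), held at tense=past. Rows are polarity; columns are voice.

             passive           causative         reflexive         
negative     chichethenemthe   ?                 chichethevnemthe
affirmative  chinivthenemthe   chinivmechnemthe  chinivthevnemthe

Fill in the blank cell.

Attach voice causative mech- → mechnemthe.
Attach polarity negative che- (before consonant 'm') → chemechnemthe.
Attach tense past chu- → chuchemechnemthe.
Apply vowel harmony: chuchemechnemthe → chichemechnemthe.
Vowel deletion: no change.

chichemechnemthe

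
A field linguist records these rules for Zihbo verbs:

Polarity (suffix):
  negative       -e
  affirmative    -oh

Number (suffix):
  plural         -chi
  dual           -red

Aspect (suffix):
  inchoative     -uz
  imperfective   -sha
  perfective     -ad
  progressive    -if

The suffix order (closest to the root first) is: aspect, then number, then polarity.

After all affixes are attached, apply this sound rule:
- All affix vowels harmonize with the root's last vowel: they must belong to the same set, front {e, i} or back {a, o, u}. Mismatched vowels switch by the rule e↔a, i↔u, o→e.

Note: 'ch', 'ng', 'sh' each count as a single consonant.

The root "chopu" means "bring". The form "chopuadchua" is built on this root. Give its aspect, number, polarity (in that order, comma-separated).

Segment: chopu-ad-chi-e.
aspect: -ad → perfective.
number: -chi → plural.
polarity: -e → negative.

perfective, plural, negative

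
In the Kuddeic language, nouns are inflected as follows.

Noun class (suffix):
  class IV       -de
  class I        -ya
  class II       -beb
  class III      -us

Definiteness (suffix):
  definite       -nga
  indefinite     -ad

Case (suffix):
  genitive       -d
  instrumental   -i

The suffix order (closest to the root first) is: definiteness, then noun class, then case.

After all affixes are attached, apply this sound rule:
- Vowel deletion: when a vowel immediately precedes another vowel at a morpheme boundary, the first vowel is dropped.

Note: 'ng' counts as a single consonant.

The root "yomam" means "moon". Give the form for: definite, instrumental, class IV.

yomamngadi

Attach definiteness definite -nga → yomamnga.
Attach noun class class IV -de → yomamngade.
Attach case instrumental -i → yomamngadei.
Apply vowel deletion: yomamngadei → yomamngadi.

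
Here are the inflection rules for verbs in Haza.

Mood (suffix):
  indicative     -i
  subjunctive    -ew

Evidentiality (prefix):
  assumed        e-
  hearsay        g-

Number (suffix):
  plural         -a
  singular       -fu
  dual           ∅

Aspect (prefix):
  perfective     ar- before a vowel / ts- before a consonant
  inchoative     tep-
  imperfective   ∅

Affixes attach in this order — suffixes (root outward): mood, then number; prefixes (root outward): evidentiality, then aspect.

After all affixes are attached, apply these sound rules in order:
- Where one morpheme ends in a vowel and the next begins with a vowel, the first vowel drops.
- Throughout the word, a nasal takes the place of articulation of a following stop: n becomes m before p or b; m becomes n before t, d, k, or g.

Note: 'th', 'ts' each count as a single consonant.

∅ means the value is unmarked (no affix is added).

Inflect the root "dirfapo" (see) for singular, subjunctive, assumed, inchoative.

tepedirfapewfu

Attach mood subjunctive -ew → dirfapoew.
Attach number singular -fu → dirfapoewfu.
Attach evidentiality assumed e- → edirfapoewfu.
Attach aspect inchoative tep- → tepedirfapoewfu.
Apply vowel deletion: tepedirfapoewfu → tepedirfapewfu.
Nasal assimilation: no change.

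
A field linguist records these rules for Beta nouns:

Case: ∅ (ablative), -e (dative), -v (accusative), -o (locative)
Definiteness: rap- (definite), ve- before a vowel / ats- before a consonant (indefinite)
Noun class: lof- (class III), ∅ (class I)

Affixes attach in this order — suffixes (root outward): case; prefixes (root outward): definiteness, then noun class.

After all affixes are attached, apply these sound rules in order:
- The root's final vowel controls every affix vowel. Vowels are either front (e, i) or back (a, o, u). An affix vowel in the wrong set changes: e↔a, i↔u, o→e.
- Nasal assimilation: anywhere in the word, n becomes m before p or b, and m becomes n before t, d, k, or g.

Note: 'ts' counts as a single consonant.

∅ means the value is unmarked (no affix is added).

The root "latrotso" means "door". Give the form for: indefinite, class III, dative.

Attach definiteness indefinite ats- (before consonant 'l') → atslatrotso.
Attach noun class class III lof- → lofatslatrotso.
Attach case dative -e → lofatslatrotsoe.
Apply vowel harmony: lofatslatrotsoe → lofatslatrotsoa.
Nasal assimilation: no change.

lofatslatrotsoa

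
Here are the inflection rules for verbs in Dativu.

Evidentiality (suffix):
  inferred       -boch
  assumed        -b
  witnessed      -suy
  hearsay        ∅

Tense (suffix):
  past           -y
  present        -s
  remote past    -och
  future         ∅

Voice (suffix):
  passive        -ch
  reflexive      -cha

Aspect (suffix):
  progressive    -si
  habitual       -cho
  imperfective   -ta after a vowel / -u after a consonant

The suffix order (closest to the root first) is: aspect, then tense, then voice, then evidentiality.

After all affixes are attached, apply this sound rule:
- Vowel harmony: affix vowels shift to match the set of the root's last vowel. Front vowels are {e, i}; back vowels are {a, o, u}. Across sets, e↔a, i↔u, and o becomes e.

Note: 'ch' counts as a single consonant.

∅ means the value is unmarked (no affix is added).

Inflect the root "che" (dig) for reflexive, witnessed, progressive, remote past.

Attach aspect progressive -si → chesi.
Attach tense remote past -och → chesioch.
Attach voice reflexive -cha → chesiochcha.
Attach evidentiality witnessed -suy → chesiochchasuy.
Apply vowel harmony: chesiochchasuy → chesiechchesiy.

chesiechchesiy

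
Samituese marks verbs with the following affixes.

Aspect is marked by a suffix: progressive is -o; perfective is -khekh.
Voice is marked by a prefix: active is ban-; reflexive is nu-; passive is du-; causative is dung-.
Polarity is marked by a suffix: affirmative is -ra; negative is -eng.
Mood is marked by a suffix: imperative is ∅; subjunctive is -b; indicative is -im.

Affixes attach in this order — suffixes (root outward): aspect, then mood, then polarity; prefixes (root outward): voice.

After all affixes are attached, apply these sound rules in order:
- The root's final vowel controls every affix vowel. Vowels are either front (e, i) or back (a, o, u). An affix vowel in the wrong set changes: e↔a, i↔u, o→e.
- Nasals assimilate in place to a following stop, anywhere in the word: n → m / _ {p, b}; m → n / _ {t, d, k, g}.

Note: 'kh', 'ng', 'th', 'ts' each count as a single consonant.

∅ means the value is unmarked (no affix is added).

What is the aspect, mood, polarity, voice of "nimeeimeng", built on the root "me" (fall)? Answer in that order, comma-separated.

Segment: nu-me-o-im-eng.
aspect: -o → progressive.
mood: -im → indicative.
polarity: -eng → negative.
voice: nu- → reflexive.

progressive, indicative, negative, reflexive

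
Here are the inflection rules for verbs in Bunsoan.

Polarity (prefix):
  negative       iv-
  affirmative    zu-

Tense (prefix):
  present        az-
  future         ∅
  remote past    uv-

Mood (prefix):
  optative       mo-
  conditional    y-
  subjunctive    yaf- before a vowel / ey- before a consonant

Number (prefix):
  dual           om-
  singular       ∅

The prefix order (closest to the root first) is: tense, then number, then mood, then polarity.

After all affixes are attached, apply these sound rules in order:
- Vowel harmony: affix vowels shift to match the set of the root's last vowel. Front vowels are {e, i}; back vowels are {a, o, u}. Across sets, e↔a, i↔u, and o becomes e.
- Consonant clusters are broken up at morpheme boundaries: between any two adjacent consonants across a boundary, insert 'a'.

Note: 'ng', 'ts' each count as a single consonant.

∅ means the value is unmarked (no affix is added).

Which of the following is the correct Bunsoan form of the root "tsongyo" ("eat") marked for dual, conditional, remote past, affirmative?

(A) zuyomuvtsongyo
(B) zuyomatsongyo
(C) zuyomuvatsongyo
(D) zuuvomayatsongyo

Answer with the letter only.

Attach tense remote past uv- → uvtsongyo.
Attach number dual om- → omuvtsongyo.
Attach mood conditional y- → yomuvtsongyo.
Attach polarity affirmative zu- → zuyomuvtsongyo.
Vowel harmony: no change.
Apply epenthesis: zuyomuvtsongyo → zuyomuvatsongyo.
So the correct form is zuyomuvatsongyo, option (C).
(B) zuyomatsongyo is wrong: it uses future instead of remote past for tense.
(D) zuuvomayatsongyo is wrong: it has the affixes in the wrong order.
(A) zuyomuvtsongyo is wrong: it fails to apply the sound rule(s).

C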